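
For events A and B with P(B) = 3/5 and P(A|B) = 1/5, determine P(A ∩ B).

By definition, P(A|B) = P(A ∩ B) / P(B)
So P(A ∩ B) = P(A|B) × P(B)
= 1/5 × 3/5
= 3/25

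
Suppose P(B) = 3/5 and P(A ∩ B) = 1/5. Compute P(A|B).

P(A|B) = P(A ∩ B) / P(B)
= (1/5) / (3/5)
= 1/3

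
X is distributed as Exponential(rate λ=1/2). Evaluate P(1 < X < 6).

P(1 < X < 6) = ∫_{1}^{6} f(x) dx
where f(x) = \frac{e^{- \frac{x}{2}}}{2}
= - \frac{1}{e^{3}} + e^{- \frac{1}{2}}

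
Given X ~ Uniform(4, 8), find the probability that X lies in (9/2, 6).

P(9/2 < X < 6) = ∫_{9/2}^{6} f(x) dx
where f(x) = \frac{1}{4}
= \frac{3}{8}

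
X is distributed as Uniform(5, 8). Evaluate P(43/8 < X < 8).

P(43/8 < X < 8) = ∫_{43/8}^{8} f(x) dx
where f(x) = \frac{1}{3}
= \frac{7}{8}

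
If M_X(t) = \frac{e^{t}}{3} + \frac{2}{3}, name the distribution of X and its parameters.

The MGF M(t) = \frac{e^{t}}{3} + \frac{2}{3} is the standard form for the Bernoulli distribution.
Comparing with the known MGF formula identifies: Bernoulli(p=1/3)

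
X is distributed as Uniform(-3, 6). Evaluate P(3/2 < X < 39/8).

P(3/2 < X < 39/8) = ∫_{3/2}^{39/8} f(x) dx
where f(x) = \frac{1}{9}
= \frac{3}{8}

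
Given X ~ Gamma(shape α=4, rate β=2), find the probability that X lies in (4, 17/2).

P(4 < X < 17/2) = ∫_{4}^{17/2} f(x) dx
where f(x) = \frac{8 x^{3} e^{- 2 x}}{3}
= \frac{-2944 + 379 e^{9}}{3 e^{17}}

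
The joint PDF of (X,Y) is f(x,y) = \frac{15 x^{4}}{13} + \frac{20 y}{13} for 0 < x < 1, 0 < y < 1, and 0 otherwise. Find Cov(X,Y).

E[XY] = ∫∫ xy × f(x,y) dx dy = \frac{55}{156}
E[X] = \frac{15}{26}
E[Y] = \frac{49}{78}
Cov(X,Y) = E[XY] - E[X]E[Y] = - \frac{5}{507}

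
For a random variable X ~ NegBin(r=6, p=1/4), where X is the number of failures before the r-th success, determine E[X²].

Using the identity E[X²] = Var(X) + (E[X])²:
E[X] = 18
Var(X) = 72
E[X²] = 72 + (18)²
= 396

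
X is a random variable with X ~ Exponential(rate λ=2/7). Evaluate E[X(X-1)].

E[X(X-1)] = E[X² - X] = E[X²] - E[X]
E[X] = \frac{7}{2}
E[X²] = Var(X) + (E[X])² = \frac{49}{4} + (\frac{7}{2})² = \frac{49}{2}
E[X(X-1)] = \frac{49}{2} - \frac{7}{2} = 21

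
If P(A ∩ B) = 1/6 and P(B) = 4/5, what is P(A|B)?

P(A|B) = P(A ∩ B) / P(B)
= (1/6) / (4/5)
= 5/24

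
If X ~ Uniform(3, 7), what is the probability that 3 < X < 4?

P(3 < X < 4) = ∫_{3}^{4} f(x) dx
where f(x) = \frac{1}{4}
= \frac{1}{4}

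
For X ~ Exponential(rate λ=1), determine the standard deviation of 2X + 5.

For X ~ Exponential(rate λ=1):
Var(X) = 1
SD(X) = √(Var(X)) = √(1) = 1
SD(2X + 5) = |2| × SD(X) = 2 × 1 = 2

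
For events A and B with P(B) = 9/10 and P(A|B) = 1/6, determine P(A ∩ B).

By definition, P(A|B) = P(A ∩ B) / P(B)
So P(A ∩ B) = P(A|B) × P(B)
= 1/6 × 9/10
= 3/20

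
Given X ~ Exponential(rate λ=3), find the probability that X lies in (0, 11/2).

P(0 < X < 11/2) = ∫_{0}^{11/2} f(x) dx
where f(x) = 3 e^{- 3 x}
= 1 - e^{- \frac{33}{2}}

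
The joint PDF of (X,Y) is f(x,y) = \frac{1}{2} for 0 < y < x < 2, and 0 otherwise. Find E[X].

f_X(x) = ∫_0^x \frac{1}{2} dy = \frac{x}{2}
E[X] = ∫_0^2 x × (\frac{x}{2}) dx = \frac{4}{3}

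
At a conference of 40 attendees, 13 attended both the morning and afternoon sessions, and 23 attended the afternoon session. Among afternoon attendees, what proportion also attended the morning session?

P(A ∩ B) = 13/40
P(B) = 23/40
P(A|B) = P(A ∩ B) / P(B) = (13/40) / (23/40) = 13/23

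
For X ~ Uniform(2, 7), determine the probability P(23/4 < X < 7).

P(23/4 < X < 7) = ∫_{23/4}^{7} f(x) dx
where f(x) = \frac{1}{5}
= \frac{1}{4}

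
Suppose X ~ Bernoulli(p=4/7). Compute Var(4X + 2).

For X ~ Bernoulli(p=4/7):
Var(X) = \frac{12}{49}
Var(4X + 2) = (4)² × Var(X) = 16 × \frac{12}{49} = \frac{192}{49}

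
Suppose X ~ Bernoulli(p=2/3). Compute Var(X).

For X ~ Bernoulli(p=2/3):
Var(X) = \frac{2}{9}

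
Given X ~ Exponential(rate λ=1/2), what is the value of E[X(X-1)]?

E[X(X-1)] = E[X² - X] = E[X²] - E[X]
E[X] = 2
E[X²] = Var(X) + (E[X])² = 4 + (2)² = 8
E[X(X-1)] = 8 - 2 = 6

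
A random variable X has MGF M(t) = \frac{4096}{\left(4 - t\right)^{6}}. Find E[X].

To find E[X], compute M^(1)(0):
M^(1)(t) = \frac{24576}{\left(4 - t\right)^{7}}
M^(1)(0) = \frac{3}{2}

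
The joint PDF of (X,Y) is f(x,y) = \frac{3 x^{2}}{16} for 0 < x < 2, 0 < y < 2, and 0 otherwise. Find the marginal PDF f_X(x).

f_X(x) = ∫_0^2 f(x,y) dy
= ∫_0^2 \frac{3 x^{2}}{16} dy
= \frac{3 x^{2}}{8} for 0 < x < 2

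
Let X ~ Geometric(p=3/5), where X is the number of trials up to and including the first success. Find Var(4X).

For X ~ Geometric(p=3/5), where X is the number of trials up to and including the first success:
Var(X) = \frac{10}{9}
Var(4X) = (4)² × Var(X) = 16 × \frac{10}{9} = \frac{160}{9}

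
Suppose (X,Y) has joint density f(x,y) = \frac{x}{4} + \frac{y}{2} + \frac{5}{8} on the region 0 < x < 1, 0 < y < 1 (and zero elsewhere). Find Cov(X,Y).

E[XY] = ∫∫ xy × f(x,y) dx dy = \frac{9}{32}
E[X] = \frac{25}{48}
E[Y] = \frac{13}{24}
Cov(X,Y) = E[XY] - E[X]E[Y] = - \frac{1}{1152}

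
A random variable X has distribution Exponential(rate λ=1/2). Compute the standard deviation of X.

For X ~ Exponential(rate λ=1/2):
Var(X) = 4
SD(X) = √(Var(X)) = √(4) = 2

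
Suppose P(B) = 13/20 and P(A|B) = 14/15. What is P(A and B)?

By definition, P(A|B) = P(A ∩ B) / P(B)
So P(A ∩ B) = P(A|B) × P(B)
= 14/15 × 13/20
= 91/150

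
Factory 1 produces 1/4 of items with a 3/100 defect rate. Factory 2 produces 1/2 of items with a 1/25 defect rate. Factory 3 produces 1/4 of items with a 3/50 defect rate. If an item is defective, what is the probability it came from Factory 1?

Using Bayes' theorem:
P(F1) = 1/4, P(D|F1) = 3/100
P(F2) = 1/2, P(D|F2) = 1/25
P(F3) = 1/4, P(D|F3) = 3/50
P(D) = P(D|F1)P(F1) + P(D|F2)P(F2) + P(D|F3)P(F3)
     = \frac{17}{400}
P(F1|D) = P(D|F1)P(F1) / P(D)
= \frac{3}{17}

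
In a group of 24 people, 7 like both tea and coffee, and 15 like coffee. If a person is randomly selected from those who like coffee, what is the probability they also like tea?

P(A ∩ B) = 7/24
P(B) = 15/24 = 5/8
P(A|B) = P(A ∩ B) / P(B) = (7/24) / (5/8) = 7/15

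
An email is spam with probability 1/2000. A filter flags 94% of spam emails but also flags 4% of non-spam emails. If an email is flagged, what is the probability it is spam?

Let D = the rare event, + = positive/flagged.
P(D) = 1/2000
P(+|D) = 94/100 = 47/50
P(+|D') = 4/100 = 1/25
P(+) = P(+|D)P(D) + P(+|D')P(D')
     = \frac{47}{50} × \frac{1}{2000} + \frac{1}{25} × \frac{1999}{2000}
     = \frac{809}{20000}
P(D|+) = P(+|D)P(D)/P(+) = \frac{47}{4045}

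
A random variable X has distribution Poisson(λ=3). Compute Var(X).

For X ~ Poisson(λ=3):
Var(X) = 3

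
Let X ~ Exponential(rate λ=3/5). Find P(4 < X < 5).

P(4 < X < 5) = ∫_{4}^{5} f(x) dx
where f(x) = \frac{3 e^{- \frac{3 x}{5}}}{5}
= - \frac{1}{e^{3}} + e^{- \frac{12}{5}}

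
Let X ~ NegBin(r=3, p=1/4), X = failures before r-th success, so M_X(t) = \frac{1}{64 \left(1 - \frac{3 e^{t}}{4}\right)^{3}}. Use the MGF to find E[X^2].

To find E[X^2], compute M^(2)(0):
M^(1)(t) = \frac{9 e^{t}}{256 \left(1 - \frac{3 e^{t}}{4}\right)^{4}}
M^(2)(t) = \frac{9 e^{t}}{256 \left(1 - \frac{3 e^{t}}{4}\right)^{4}} + \frac{27 e^{2 t}}{256 \left(1 - \frac{3 e^{t}}{4}\right)^{5}}
M^(2)(0) = 117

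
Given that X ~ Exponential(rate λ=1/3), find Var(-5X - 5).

For X ~ Exponential(rate λ=1/3):
Var(X) = 9
Var(-5X - 5) = (-5)² × Var(X) = 25 × 9 = 225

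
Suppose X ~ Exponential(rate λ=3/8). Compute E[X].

For X ~ Exponential(rate λ=3/8), the expected value is:
E[X] = \frac{8}{3}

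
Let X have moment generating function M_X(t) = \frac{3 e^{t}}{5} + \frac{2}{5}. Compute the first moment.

To find E[X], compute M^(1)(0):
M^(1)(t) = \frac{3 e^{t}}{5}
M^(1)(0) = \frac{3}{5}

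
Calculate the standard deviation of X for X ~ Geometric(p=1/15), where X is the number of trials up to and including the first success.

For X ~ Geometric(p=1/15), where X is the number of trials up to and including the first success:
Var(X) = 210
SD(X) = √(Var(X)) = √(210) = \sqrt{210}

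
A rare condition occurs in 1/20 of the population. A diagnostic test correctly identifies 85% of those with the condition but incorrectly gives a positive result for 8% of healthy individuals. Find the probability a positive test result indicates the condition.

Let D = the rare event, + = positive/flagged.
P(D) = 1/20
P(+|D) = 85/100 = 17/20
P(+|D') = 8/100 = 2/25
P(+) = P(+|D)P(D) + P(+|D')P(D')
     = \frac{17}{20} × \frac{1}{20} + \frac{2}{25} × \frac{19}{20}
     = \frac{237}{2000}
P(D|+) = P(+|D)P(D)/P(+) = \frac{85}{237}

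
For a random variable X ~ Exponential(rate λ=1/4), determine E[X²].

Using the identity E[X²] = Var(X) + (E[X])²:
E[X] = 4
Var(X) = 16
E[X²] = 16 + (4)²
= 32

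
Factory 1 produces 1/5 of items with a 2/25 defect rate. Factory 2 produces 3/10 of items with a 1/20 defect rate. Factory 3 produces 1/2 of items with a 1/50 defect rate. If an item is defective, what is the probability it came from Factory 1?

Using Bayes' theorem:
P(F1) = 1/5, P(D|F1) = 2/25
P(F2) = 3/10, P(D|F2) = 1/20
P(F3) = 1/2, P(D|F3) = 1/50
P(D) = P(D|F1)P(F1) + P(D|F2)P(F2) + P(D|F3)P(F3)
     = \frac{41}{1000}
P(F1|D) = P(D|F1)P(F1) / P(D)
= \frac{16}{41}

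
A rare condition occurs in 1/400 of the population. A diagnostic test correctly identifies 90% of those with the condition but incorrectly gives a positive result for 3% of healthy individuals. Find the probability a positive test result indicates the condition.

Let D = the rare event, + = positive/flagged.
P(D) = 1/400
P(+|D) = 90/100 = 9/10
P(+|D') = 3/100
P(+) = P(+|D)P(D) + P(+|D')P(D')
     = \frac{9}{10} × \frac{1}{400} + \frac{3}{100} × \frac{399}{400}
     = \frac{1287}{40000}
P(D|+) = P(+|D)P(D)/P(+) = \frac{10}{143}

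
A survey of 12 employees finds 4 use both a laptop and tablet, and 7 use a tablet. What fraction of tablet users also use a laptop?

P(A ∩ B) = 4/12 = 1/3
P(B) = 7/12
P(A|B) = P(A ∩ B) / P(B) = (1/3) / (7/12) = 4/7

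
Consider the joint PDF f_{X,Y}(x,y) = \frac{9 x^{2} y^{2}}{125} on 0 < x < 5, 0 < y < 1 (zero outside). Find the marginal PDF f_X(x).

f_X(x) = ∫_0^1 f(x,y) dy
= ∫_0^1 \frac{9 x^{2} y^{2}}{125} dy
= \frac{3 x^{2}}{125} for 0 < x < 5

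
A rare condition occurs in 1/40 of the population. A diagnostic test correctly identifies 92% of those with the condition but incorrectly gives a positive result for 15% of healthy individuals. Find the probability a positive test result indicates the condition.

Let D = the rare event, + = positive/flagged.
P(D) = 1/40
P(+|D) = 92/100 = 23/25
P(+|D') = 15/100 = 3/20
P(+) = P(+|D)P(D) + P(+|D')P(D')
     = \frac{23}{25} × \frac{1}{40} + \frac{3}{20} × \frac{39}{40}
     = \frac{677}{4000}
P(D|+) = P(+|D)P(D)/P(+) = \frac{92}{677}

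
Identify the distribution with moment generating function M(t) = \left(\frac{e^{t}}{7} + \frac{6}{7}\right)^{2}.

The MGF M(t) = \left(\frac{e^{t}}{7} + \frac{6}{7}\right)^{2} is the standard form for the Binomial distribution.
Comparing with the known MGF formula identifies: Binomial(n=2, p=1/7)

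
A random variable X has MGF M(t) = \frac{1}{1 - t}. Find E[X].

To find E[X], compute M^(1)(0):
M^(1)(t) = \frac{1}{\left(1 - t\right)^{2}}
M^(1)(0) = 1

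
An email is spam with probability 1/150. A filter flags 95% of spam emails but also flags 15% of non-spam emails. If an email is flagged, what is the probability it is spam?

Let D = the rare event, + = positive/flagged.
P(D) = 1/150
P(+|D) = 95/100 = 19/20
P(+|D') = 15/100 = 3/20
P(+) = P(+|D)P(D) + P(+|D')P(D')
     = \frac{19}{20} × \frac{1}{150} + \frac{3}{20} × \frac{149}{150}
     = \frac{233}{1500}
P(D|+) = P(+|D)P(D)/P(+) = \frac{19}{466}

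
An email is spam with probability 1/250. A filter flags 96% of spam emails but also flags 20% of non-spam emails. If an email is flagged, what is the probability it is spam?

Let D = the rare event, + = positive/flagged.
P(D) = 1/250
P(+|D) = 96/100 = 24/25
P(+|D') = 20/100 = 1/5
P(+) = P(+|D)P(D) + P(+|D')P(D')
     = \frac{24}{25} × \frac{1}{250} + \frac{1}{5} × \frac{249}{250}
     = \frac{1269}{6250}
P(D|+) = P(+|D)P(D)/P(+) = \frac{8}{423}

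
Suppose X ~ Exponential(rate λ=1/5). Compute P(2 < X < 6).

P(2 < X < 6) = ∫_{2}^{6} f(x) dx
where f(x) = \frac{e^{- \frac{x}{5}}}{5}
= - \frac{1 - e^{\frac{4}{5}}}{e^{\frac{6}{5}}}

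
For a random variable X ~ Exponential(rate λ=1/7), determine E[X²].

Using the identity E[X²] = Var(X) + (E[X])²:
E[X] = 7
Var(X) = 49
E[X²] = 49 + (7)²
= 98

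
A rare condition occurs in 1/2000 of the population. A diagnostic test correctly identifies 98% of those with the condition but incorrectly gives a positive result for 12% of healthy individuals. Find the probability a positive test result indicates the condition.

Let D = the rare event, + = positive/flagged.
P(D) = 1/2000
P(+|D) = 98/100 = 49/50
P(+|D') = 12/100 = 3/25
P(+) = P(+|D)P(D) + P(+|D')P(D')
     = \frac{49}{50} × \frac{1}{2000} + \frac{3}{25} × \frac{1999}{2000}
     = \frac{12043}{100000}
P(D|+) = P(+|D)P(D)/P(+) = \frac{49}{12043}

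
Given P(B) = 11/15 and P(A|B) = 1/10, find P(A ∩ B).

By definition, P(A|B) = P(A ∩ B) / P(B)
So P(A ∩ B) = P(A|B) × P(B)
= 1/10 × 11/15
= 11/150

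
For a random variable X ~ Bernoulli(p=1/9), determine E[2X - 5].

For X ~ Bernoulli(p=1/9):
E[X] = \frac{1}{9}
E[2X - 5] = 2 × E[X] - 5 = - \frac{43}{9}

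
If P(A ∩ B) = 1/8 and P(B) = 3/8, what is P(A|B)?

P(A|B) = P(A ∩ B) / P(B)
= (1/8) / (3/8)
= 1/3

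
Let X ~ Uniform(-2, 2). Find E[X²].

Using the identity E[X²] = Var(X) + (E[X])²:
E[X] = 0
Var(X) = \frac{4}{3}
E[X²] = \frac{4}{3} + (0)²
= \frac{4}{3}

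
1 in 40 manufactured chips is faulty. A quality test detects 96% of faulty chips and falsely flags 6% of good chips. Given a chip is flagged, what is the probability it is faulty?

Let D = the rare event, + = positive/flagged.
P(D) = 1/40
P(+|D) = 96/100 = 24/25
P(+|D') = 6/100 = 3/50
P(+) = P(+|D)P(D) + P(+|D')P(D')
     = \frac{24}{25} × \frac{1}{40} + \frac{3}{50} × \frac{39}{40}
     = \frac{33}{400}
P(D|+) = P(+|D)P(D)/P(+) = \frac{16}{55}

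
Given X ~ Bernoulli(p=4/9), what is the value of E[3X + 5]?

For X ~ Bernoulli(p=4/9):
E[X] = \frac{4}{9}
E[3X + 5] = 3 × E[X] + 5 = \frac{19}{3}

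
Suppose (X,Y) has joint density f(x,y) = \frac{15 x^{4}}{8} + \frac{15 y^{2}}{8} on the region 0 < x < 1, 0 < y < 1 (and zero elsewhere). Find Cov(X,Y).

E[XY] = ∫∫ xy × f(x,y) dx dy = \frac{25}{64}
E[X] = \frac{5}{8}
E[Y] = \frac{21}{32}
Cov(X,Y) = E[XY] - E[X]E[Y] = - \frac{5}{256}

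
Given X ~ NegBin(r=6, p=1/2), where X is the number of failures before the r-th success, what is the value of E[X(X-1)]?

E[X(X-1)] = E[X² - X] = E[X²] - E[X]
E[X] = 6
E[X²] = Var(X) + (E[X])² = 12 + (6)² = 48
E[X(X-1)] = 48 - 6 = 42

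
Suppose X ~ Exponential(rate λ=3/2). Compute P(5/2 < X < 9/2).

P(5/2 < X < 9/2) = ∫_{5/2}^{9/2} f(x) dx
where f(x) = \frac{3 e^{- \frac{3 x}{2}}}{2}
= - \frac{1 - e^{3}}{e^{\frac{27}{4}}}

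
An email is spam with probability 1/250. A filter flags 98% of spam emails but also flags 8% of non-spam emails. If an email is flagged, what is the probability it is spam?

Let D = the rare event, + = positive/flagged.
P(D) = 1/250
P(+|D) = 98/100 = 49/50
P(+|D') = 8/100 = 2/25
P(+) = P(+|D)P(D) + P(+|D')P(D')
     = \frac{49}{50} × \frac{1}{250} + \frac{2}{25} × \frac{249}{250}
     = \frac{209}{2500}
P(D|+) = P(+|D)P(D)/P(+) = \frac{49}{1045}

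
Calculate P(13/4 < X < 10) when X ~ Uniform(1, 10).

P(13/4 < X < 10) = ∫_{13/4}^{10} f(x) dx
where f(x) = \frac{1}{9}
= \frac{3}{4}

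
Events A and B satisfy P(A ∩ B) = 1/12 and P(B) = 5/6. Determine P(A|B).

P(A|B) = P(A ∩ B) / P(B)
= (1/12) / (5/6)
= 1/10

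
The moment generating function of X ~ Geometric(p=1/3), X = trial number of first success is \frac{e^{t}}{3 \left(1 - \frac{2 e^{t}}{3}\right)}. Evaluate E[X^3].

To find E[X^3], compute M^(3)(0):
M^(1)(t) = \frac{e^{t}}{3 \left(1 - \frac{2 e^{t}}{3}\right)} + \frac{2 e^{2 t}}{9 \left(1 - \frac{2 e^{t}}{3}\right)^{2}}
M^(2)(t) = \frac{e^{t}}{3 \left(1 - \frac{2 e^{t}}{3}\right)} + \frac{2 e^{2 t}}{3 \left(1 - \frac{2 e^{t}}{3}\right)^{2}} + \frac{8 e^{3 t}}{27 \left(1 - \frac{2 e^{t}}{3}\right)^{3}}
M^(3)(t) = \frac{e^{t}}{3 \left(1 - \frac{2 e^{t}}{3}\right)} + \frac{14 e^{2 t}}{9 \left(1 - \frac{2 e^{t}}{3}\right)^{2}} + \frac{16 e^{3 t}}{9 \left(1 - \frac{2 e^{t}}{3}\right)^{3}} + \frac{16 e^{4 t}}{27 \left(1 - \frac{2 e^{t}}{3}\right)^{4}}
M^(3)(0) = 111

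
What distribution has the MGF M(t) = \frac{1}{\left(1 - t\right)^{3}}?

The MGF M(t) = \frac{1}{\left(1 - t\right)^{3}} is the standard form for the Gamma distribution.
Comparing with the known MGF formula identifies: Gamma(shape α=3, rate β=1)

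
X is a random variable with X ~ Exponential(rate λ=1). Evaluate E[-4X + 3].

For X ~ Exponential(rate λ=1):
E[X] = 1
E[-4X + 3] = -4 × E[X] + 3 = -1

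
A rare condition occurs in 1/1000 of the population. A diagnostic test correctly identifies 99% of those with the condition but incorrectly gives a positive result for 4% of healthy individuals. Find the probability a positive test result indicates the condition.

Let D = the rare event, + = positive/flagged.
P(D) = 1/1000
P(+|D) = 99/100
P(+|D') = 4/100 = 1/25
P(+) = P(+|D)P(D) + P(+|D')P(D')
     = \frac{99}{100} × \frac{1}{1000} + \frac{1}{25} × \frac{999}{1000}
     = \frac{819}{20000}
P(D|+) = P(+|D)P(D)/P(+) = \frac{11}{455}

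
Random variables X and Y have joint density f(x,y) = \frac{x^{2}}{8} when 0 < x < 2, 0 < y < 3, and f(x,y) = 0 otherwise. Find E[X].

f_X(x) = ∫_0^3 \frac{x^{2}}{8} dy = \frac{3 x^{2}}{8}
E[X] = ∫_0^2 x × (\frac{3 x^{2}}{8}) dx = \frac{3}{2}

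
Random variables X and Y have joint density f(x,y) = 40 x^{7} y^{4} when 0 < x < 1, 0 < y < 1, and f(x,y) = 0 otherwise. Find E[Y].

E[Y] = ∫_0^1 ∫_0^1 y × f(x,y) dx dy
= \frac{5}{6}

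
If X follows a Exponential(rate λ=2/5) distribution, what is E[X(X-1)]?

E[X(X-1)] = E[X² - X] = E[X²] - E[X]
E[X] = \frac{5}{2}
E[X²] = Var(X) + (E[X])² = \frac{25}{4} + (\frac{5}{2})² = \frac{25}{2}
E[X(X-1)] = \frac{25}{2} - \frac{5}{2} = 10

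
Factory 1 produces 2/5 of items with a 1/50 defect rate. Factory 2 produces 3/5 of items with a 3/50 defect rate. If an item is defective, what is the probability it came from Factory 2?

Using Bayes' theorem:
P(F1) = 2/5, P(D|F1) = 1/50
P(F2) = 3/5, P(D|F2) = 3/50
P(D) = P(D|F1)P(F1) + P(D|F2)P(F2)
     = \frac{11}{250}
P(F2|D) = P(D|F2)P(F2) / P(D)
= \frac{9}{11}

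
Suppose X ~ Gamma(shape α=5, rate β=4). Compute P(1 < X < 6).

P(1 < X < 6) = ∫_{1}^{6} f(x) dx
where f(x) = \frac{128 x^{4} e^{- 4 x}}{3}
= \frac{-49323 + 103 e^{20}}{3 e^{24}}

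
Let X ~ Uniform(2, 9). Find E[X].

For X ~ Uniform(2, 9), the expected value is:
E[X] = \frac{11}{2}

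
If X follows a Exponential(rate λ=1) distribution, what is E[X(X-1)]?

E[X(X-1)] = E[X² - X] = E[X²] - E[X]
E[X] = 1
E[X²] = Var(X) + (E[X])² = 1 + (1)² = 2
E[X(X-1)] = 2 - 1 = 1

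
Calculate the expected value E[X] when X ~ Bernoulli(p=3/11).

For X ~ Bernoulli(p=3/11), the expected value is:
E[X] = \frac{3}{11}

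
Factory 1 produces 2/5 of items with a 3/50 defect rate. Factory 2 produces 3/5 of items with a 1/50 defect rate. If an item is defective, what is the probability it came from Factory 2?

Using Bayes' theorem:
P(F1) = 2/5, P(D|F1) = 3/50
P(F2) = 3/5, P(D|F2) = 1/50
P(D) = P(D|F1)P(F1) + P(D|F2)P(F2)
     = \frac{9}{250}
P(F2|D) = P(D|F2)P(F2) / P(D)
= \frac{1}{3}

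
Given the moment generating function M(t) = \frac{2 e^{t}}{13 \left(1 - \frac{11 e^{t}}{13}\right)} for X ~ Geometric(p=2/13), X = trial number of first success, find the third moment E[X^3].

To find E[X^3], compute M^(3)(0):
M^(1)(t) = \frac{2 e^{t}}{13 \left(1 - \frac{11 e^{t}}{13}\right)} + \frac{22 e^{2 t}}{169 \left(1 - \frac{11 e^{t}}{13}\right)^{2}}
M^(2)(t) = \frac{2 e^{t}}{13 \left(1 - \frac{11 e^{t}}{13}\right)} + \frac{66 e^{2 t}}{169 \left(1 - \frac{11 e^{t}}{13}\right)^{2}} + \frac{484 e^{3 t}}{2197 \left(1 - \frac{11 e^{t}}{13}\right)^{3}}
M^(3)(t) = \frac{2 e^{t}}{13 \left(1 - \frac{11 e^{t}}{13}\right)} + \frac{154 e^{2 t}}{169 \left(1 - \frac{11 e^{t}}{13}\right)^{2}} + \frac{2904 e^{3 t}}{2197 \left(1 - \frac{11 e^{t}}{13}\right)^{3}} + \frac{15972 e^{4 t}}{28561 \left(1 - \frac{11 e^{t}}{13}\right)^{4}}
M^(3)(0) = \frac{5603}{4}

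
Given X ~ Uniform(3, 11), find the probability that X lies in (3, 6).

P(3 < X < 6) = ∫_{3}^{6} f(x) dx
where f(x) = \frac{1}{8}
= \frac{3}{8}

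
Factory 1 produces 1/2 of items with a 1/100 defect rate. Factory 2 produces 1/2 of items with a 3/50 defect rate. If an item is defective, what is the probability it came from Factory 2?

Using Bayes' theorem:
P(F1) = 1/2, P(D|F1) = 1/100
P(F2) = 1/2, P(D|F2) = 3/50
P(D) = P(D|F1)P(F1) + P(D|F2)P(F2)
     = \frac{7}{200}
P(F2|D) = P(D|F2)P(F2) / P(D)
= \frac{6}{7}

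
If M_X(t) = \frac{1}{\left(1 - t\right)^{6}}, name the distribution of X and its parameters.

The MGF M(t) = \frac{1}{\left(1 - t\right)^{6}} is the standard form for the Gamma distribution.
Comparing with the known MGF formula identifies: Gamma(shape α=6, rate β=1)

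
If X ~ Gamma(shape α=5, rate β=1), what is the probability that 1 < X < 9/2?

P(1 < X < 9/2) = ∫_{1}^{9/2} f(x) dx
where f(x) = \frac{x^{4} e^{- x}}{24}
= - \frac{6131}{128 e^{\frac{9}{2}}} + \frac{65}{24 e}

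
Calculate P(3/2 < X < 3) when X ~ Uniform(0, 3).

P(3/2 < X < 3) = ∫_{3/2}^{3} f(x) dx
where f(x) = \frac{1}{3}
= \frac{1}{2}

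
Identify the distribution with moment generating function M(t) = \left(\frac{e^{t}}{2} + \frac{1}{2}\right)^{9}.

The MGF M(t) = \left(\frac{e^{t}}{2} + \frac{1}{2}\right)^{9} is the standard form for the Binomial distribution.
Comparing with the known MGF formula identifies: Binomial(n=9, p=1/2)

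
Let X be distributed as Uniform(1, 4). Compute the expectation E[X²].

Using the identity E[X²] = Var(X) + (E[X])²:
E[X] = \frac{5}{2}
Var(X) = \frac{3}{4}
E[X²] = \frac{3}{4} + (\frac{5}{2})²
= 7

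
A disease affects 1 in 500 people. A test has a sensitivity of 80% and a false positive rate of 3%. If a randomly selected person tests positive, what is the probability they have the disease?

Let D = the rare event, + = positive/flagged.
P(D) = 1/500
P(+|D) = 80/100 = 4/5
P(+|D') = 3/100
P(+) = P(+|D)P(D) + P(+|D')P(D')
     = \frac{4}{5} × \frac{1}{500} + \frac{3}{100} × \frac{499}{500}
     = \frac{1577}{50000}
P(D|+) = P(+|D)P(D)/P(+) = \frac{80}{1577}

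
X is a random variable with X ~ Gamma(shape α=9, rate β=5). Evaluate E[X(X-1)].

E[X(X-1)] = E[X² - X] = E[X²] - E[X]
E[X] = \frac{9}{5}
E[X²] = Var(X) + (E[X])² = \frac{9}{25} + (\frac{9}{5})² = \frac{18}{5}
E[X(X-1)] = \frac{18}{5} - \frac{9}{5} = \frac{9}{5}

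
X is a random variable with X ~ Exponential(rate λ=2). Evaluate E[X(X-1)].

E[X(X-1)] = E[X² - X] = E[X²] - E[X]
E[X] = \frac{1}{2}
E[X²] = Var(X) + (E[X])² = \frac{1}{4} + (\frac{1}{2})² = \frac{1}{2}
E[X(X-1)] = \frac{1}{2} - \frac{1}{2} = 0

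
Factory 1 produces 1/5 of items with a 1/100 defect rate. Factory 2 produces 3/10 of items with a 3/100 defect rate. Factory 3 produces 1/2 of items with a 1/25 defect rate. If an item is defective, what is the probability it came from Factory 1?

Using Bayes' theorem:
P(F1) = 1/5, P(D|F1) = 1/100
P(F2) = 3/10, P(D|F2) = 3/100
P(F3) = 1/2, P(D|F3) = 1/25
P(D) = P(D|F1)P(F1) + P(D|F2)P(F2) + P(D|F3)P(F3)
     = \frac{31}{1000}
P(F1|D) = P(D|F1)P(F1) / P(D)
= \frac{2}{31}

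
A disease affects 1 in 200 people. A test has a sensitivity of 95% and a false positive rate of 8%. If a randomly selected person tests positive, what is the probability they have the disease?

Let D = the rare event, + = positive/flagged.
P(D) = 1/200
P(+|D) = 95/100 = 19/20
P(+|D') = 8/100 = 2/25
P(+) = P(+|D)P(D) + P(+|D')P(D')
     = \frac{19}{20} × \frac{1}{200} + \frac{2}{25} × \frac{199}{200}
     = \frac{1687}{20000}
P(D|+) = P(+|D)P(D)/P(+) = \frac{95}{1687}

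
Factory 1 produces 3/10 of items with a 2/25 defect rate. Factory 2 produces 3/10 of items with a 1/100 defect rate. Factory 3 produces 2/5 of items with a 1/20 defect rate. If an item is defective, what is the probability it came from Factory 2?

Using Bayes' theorem:
P(F1) = 3/10, P(D|F1) = 2/25
P(F2) = 3/10, P(D|F2) = 1/100
P(F3) = 2/5, P(D|F3) = 1/20
P(D) = P(D|F1)P(F1) + P(D|F2)P(F2) + P(D|F3)P(F3)
     = \frac{47}{1000}
P(F2|D) = P(D|F2)P(F2) / P(D)
= \frac{3}{47}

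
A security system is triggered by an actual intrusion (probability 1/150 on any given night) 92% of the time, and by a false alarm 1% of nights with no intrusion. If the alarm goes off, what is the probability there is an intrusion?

Let D = the rare event, + = positive/flagged.
P(D) = 1/150
P(+|D) = 92/100 = 23/25
P(+|D') = 1/100
P(+) = P(+|D)P(D) + P(+|D')P(D')
     = \frac{23}{25} × \frac{1}{150} + \frac{1}{100} × \frac{149}{150}
     = \frac{241}{15000}
P(D|+) = P(+|D)P(D)/P(+) = \frac{92}{241}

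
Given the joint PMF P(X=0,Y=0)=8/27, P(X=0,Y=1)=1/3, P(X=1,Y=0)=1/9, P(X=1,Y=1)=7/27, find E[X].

First find marginal of X:
P(X=0) = 17/27
P(X=1) = 10/27
E[X] = 0 × 17/27 + 1 × 10/27 = 10/27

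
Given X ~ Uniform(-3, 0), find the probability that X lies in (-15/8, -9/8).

P(-15/8 < X < -9/8) = ∫_{-15/8}^{-9/8} f(x) dx
where f(x) = \frac{1}{3}
= \frac{1}{4}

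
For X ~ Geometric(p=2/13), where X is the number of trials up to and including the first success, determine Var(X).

For X ~ Geometric(p=2/13), where X is the number of trials up to and including the first success:
Var(X) = \frac{143}{4}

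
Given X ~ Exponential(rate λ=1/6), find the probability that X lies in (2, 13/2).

P(2 < X < 13/2) = ∫_{2}^{13/2} f(x) dx
where f(x) = \frac{e^{- \frac{x}{6}}}{6}
= - \frac{1}{e^{\frac{13}{12}}} + e^{- \frac{1}{3}}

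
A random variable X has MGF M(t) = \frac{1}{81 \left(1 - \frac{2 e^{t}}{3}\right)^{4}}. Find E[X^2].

To find E[X^2], compute M^(2)(0):
M^(1)(t) = \frac{8 e^{t}}{243 \left(1 - \frac{2 e^{t}}{3}\right)^{5}}
M^(2)(t) = \frac{8 e^{t}}{243 \left(1 - \frac{2 e^{t}}{3}\right)^{5}} + \frac{80 e^{2 t}}{729 \left(1 - \frac{2 e^{t}}{3}\right)^{6}}
M^(2)(0) = 88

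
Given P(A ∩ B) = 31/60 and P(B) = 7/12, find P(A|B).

P(A|B) = P(A ∩ B) / P(B)
= (31/60) / (7/12)
= 31/35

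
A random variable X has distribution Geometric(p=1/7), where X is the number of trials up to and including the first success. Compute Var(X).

For X ~ Geometric(p=1/7), where X is the number of trials up to and including the first success:
Var(X) = 42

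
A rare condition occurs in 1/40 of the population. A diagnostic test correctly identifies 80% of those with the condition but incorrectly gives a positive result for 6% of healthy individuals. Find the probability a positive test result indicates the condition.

Let D = the rare event, + = positive/flagged.
P(D) = 1/40
P(+|D) = 80/100 = 4/5
P(+|D') = 6/100 = 3/50
P(+) = P(+|D)P(D) + P(+|D')P(D')
     = \frac{4}{5} × \frac{1}{40} + \frac{3}{50} × \frac{39}{40}
     = \frac{157}{2000}
P(D|+) = P(+|D)P(D)/P(+) = \frac{40}{157}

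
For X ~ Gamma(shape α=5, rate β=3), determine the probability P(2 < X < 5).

P(2 < X < 5) = ∫_{2}^{5} f(x) dx
where f(x) = \frac{81 x^{4} e^{- 3 x}}{8}
= \frac{-22403 + 920 e^{9}}{8 e^{15}}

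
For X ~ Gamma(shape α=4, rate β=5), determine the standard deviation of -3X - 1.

For X ~ Gamma(shape α=4, rate β=5):
Var(X) = \frac{4}{25}
SD(X) = √(Var(X)) = √(\frac{4}{25}) = \frac{2}{5}
SD(-3X - 1) = |-3| × SD(X) = 3 × \frac{2}{5} = \frac{6}{5}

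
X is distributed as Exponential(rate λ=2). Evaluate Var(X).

For X ~ Exponential(rate λ=2):
Var(X) = \frac{1}{4}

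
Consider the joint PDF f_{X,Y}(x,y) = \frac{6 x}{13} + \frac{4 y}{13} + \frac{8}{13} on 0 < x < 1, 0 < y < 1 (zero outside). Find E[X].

E[X] = ∫_0^1 ∫_0^1 x × f(x,y) dy dx
= ∫_0^1 ∫_0^1 x × (\frac{6 x}{13} + \frac{4 y}{13} + \frac{8}{13}) dy dx
= \frac{7}{13}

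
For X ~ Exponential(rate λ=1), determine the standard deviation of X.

For X ~ Exponential(rate λ=1):
Var(X) = 1
SD(X) = √(Var(X)) = √(1) = 1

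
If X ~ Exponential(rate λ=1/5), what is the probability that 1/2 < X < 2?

P(1/2 < X < 2) = ∫_{1/2}^{2} f(x) dx
where f(x) = \frac{e^{- \frac{x}{5}}}{5}
= - \frac{1}{e^{\frac{2}{5}}} + e^{- \frac{1}{10}}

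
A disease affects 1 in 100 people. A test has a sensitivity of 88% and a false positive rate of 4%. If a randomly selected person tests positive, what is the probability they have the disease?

Let D = the rare event, + = positive/flagged.
P(D) = 1/100
P(+|D) = 88/100 = 22/25
P(+|D') = 4/100 = 1/25
P(+) = P(+|D)P(D) + P(+|D')P(D')
     = \frac{22}{25} × \frac{1}{100} + \frac{1}{25} × \frac{99}{100}
     = \frac{121}{2500}
P(D|+) = P(+|D)P(D)/P(+) = \frac{2}{11}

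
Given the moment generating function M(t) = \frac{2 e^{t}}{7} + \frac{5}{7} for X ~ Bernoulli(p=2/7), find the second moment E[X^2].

To find E[X^2], compute M^(2)(0):
M^(1)(t) = \frac{2 e^{t}}{7}
M^(2)(t) = \frac{2 e^{t}}{7}
M^(2)(0) = \frac{2}{7}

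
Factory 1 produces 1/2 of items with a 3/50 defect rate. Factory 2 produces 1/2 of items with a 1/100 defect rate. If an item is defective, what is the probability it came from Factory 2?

Using Bayes' theorem:
P(F1) = 1/2, P(D|F1) = 3/50
P(F2) = 1/2, P(D|F2) = 1/100
P(D) = P(D|F1)P(F1) + P(D|F2)P(F2)
     = \frac{7}{200}
P(F2|D) = P(D|F2)P(F2) / P(D)
= \frac{1}{7}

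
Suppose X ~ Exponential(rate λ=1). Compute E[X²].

Using the identity E[X²] = Var(X) + (E[X])²:
E[X] = 1
Var(X) = 1
E[X²] = 1 + (1)²
= 2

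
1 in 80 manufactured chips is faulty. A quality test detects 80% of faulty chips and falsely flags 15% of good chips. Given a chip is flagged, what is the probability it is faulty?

Let D = the rare event, + = positive/flagged.
P(D) = 1/80
P(+|D) = 80/100 = 4/5
P(+|D') = 15/100 = 3/20
P(+) = P(+|D)P(D) + P(+|D')P(D')
     = \frac{4}{5} × \frac{1}{80} + \frac{3}{20} × \frac{79}{80}
     = \frac{253}{1600}
P(D|+) = P(+|D)P(D)/P(+) = \frac{16}{253}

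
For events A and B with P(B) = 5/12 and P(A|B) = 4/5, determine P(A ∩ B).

By definition, P(A|B) = P(A ∩ B) / P(B)
So P(A ∩ B) = P(A|B) × P(B)
= 4/5 × 5/12
= 1/3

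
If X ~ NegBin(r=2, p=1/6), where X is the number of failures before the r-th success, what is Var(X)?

For X ~ NegBin(r=2, p=1/6), where X is the number of failures before the r-th success:
Var(X) = 60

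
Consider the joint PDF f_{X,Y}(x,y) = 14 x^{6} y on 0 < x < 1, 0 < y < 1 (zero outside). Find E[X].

E[X] = ∫_0^1 ∫_0^1 x × f(x,y) dy dx
= ∫_0^1 ∫_0^1 x × (14 x^{6} y) dy dx
= \frac{7}{8}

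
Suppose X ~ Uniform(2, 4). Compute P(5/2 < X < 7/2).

P(5/2 < X < 7/2) = ∫_{5/2}^{7/2} f(x) dx
where f(x) = \frac{1}{2}
= \frac{1}{2}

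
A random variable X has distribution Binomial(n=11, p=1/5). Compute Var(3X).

For X ~ Binomial(n=11, p=1/5):
Var(X) = \frac{44}{25}
Var(3X) = (3)² × Var(X) = 9 × \frac{44}{25} = \frac{396}{25}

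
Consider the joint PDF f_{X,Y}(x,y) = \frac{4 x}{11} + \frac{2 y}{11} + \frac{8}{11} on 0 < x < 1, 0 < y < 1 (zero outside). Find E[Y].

E[Y] = ∫_0^1 ∫_0^1 y × f(x,y) dx dy
= \frac{17}{33}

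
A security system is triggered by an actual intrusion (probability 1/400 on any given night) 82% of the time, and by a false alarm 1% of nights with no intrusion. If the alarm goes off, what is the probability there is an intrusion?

Let D = the rare event, + = positive/flagged.
P(D) = 1/400
P(+|D) = 82/100 = 41/50
P(+|D') = 1/100
P(+) = P(+|D)P(D) + P(+|D')P(D')
     = \frac{41}{50} × \frac{1}{400} + \frac{1}{100} × \frac{399}{400}
     = \frac{481}{40000}
P(D|+) = P(+|D)P(D)/P(+) = \frac{82}{481}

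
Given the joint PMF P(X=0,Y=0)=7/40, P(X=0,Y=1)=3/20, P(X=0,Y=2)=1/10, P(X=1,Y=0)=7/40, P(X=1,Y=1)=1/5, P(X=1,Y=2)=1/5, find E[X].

First find marginal of X:
P(X=0) = 17/40
P(X=1) = 23/40
E[X] = 0 × 17/40 + 1 × 23/40 = 23/40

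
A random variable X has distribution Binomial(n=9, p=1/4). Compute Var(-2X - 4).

For X ~ Binomial(n=9, p=1/4):
Var(X) = \frac{27}{16}
Var(-2X - 4) = (-2)² × Var(X) = 4 × \frac{27}{16} = \frac{27}{4}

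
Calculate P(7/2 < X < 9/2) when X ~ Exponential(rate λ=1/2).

P(7/2 < X < 9/2) = ∫_{7/2}^{9/2} f(x) dx
where f(x) = \frac{e^{- \frac{x}{2}}}{2}
= - \frac{1 - e^{\frac{1}{2}}}{e^{\frac{9}{4}}}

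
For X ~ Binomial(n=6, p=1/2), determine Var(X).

For X ~ Binomial(n=6, p=1/2):
Var(X) = \frac{3}{2}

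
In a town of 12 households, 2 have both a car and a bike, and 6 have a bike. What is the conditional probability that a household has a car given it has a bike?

P(A ∩ B) = 2/12 = 1/6
P(B) = 6/12 = 1/2
P(A|B) = P(A ∩ B) / P(B) = (1/6) / (1/2) = 1/3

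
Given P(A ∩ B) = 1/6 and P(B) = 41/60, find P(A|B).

P(A|B) = P(A ∩ B) / P(B)
= (1/6) / (41/60)
= 10/41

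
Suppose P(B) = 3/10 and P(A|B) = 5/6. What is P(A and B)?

By definition, P(A|B) = P(A ∩ B) / P(B)
So P(A ∩ B) = P(A|B) × P(B)
= 5/6 × 3/10
= 1/4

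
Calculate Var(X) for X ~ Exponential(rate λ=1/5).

For X ~ Exponential(rate λ=1/5):
Var(X) = 25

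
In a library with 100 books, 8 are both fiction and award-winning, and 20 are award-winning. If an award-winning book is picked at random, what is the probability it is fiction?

P(A ∩ B) = 8/100 = 2/25
P(B) = 20/100 = 1/5
P(A|B) = P(A ∩ B) / P(B) = (2/25) / (1/5) = 2/5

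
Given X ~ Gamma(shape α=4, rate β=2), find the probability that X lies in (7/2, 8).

P(7/2 < X < 8) = ∫_{7/2}^{8} f(x) dx
where f(x) = \frac{8 x^{3} e^{- 2 x}}{3}
= \frac{-2483 + 269 e^{9}}{3 e^{16}}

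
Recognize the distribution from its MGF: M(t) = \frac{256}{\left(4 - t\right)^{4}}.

The MGF M(t) = \frac{256}{\left(4 - t\right)^{4}} is the standard form for the Gamma distribution.
Comparing with the known MGF formula identifies: Gamma(shape α=4, rate β=4)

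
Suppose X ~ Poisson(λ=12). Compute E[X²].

Using the identity E[X²] = Var(X) + (E[X])²:
E[X] = 12
Var(X) = 12
E[X²] = 12 + (12)²
= 156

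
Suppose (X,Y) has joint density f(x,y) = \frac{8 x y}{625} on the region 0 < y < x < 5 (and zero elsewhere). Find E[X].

f_X(x) = ∫_0^x \frac{8 x y}{625} dy = \frac{4 x^{3}}{625}
E[X] = ∫_0^5 x × (\frac{4 x^{3}}{625}) dx = 4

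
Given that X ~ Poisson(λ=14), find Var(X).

For X ~ Poisson(λ=14):
Var(X) = 14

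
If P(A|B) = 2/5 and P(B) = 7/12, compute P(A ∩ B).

By definition, P(A|B) = P(A ∩ B) / P(B)
So P(A ∩ B) = P(A|B) × P(B)
= 2/5 × 7/12
= 7/30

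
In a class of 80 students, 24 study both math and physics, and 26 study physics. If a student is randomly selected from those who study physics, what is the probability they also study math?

P(A ∩ B) = 24/80 = 3/10
P(B) = 26/80 = 13/40
P(A|B) = P(A ∩ B) / P(B) = (3/10) / (13/40) = 12/13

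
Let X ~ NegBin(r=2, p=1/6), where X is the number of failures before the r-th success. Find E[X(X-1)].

E[X(X-1)] = E[X² - X] = E[X²] - E[X]
E[X] = 10
E[X²] = Var(X) + (E[X])² = 60 + (10)² = 160
E[X(X-1)] = 160 - 10 = 150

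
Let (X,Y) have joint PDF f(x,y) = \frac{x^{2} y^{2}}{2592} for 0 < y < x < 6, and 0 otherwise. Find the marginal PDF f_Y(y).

f_Y(y) = ∫_y^6 \frac{x^{2} y^{2}}{2592} dx = \frac{y^{2} \left(216 - y^{3}\right)}{7776}
for 0 < y < 6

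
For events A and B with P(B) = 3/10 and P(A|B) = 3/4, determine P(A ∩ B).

By definition, P(A|B) = P(A ∩ B) / P(B)
So P(A ∩ B) = P(A|B) × P(B)
= 3/4 × 3/10
= 9/40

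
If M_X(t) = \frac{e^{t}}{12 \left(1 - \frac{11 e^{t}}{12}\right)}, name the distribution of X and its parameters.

The MGF M(t) = \frac{e^{t}}{12 \left(1 - \frac{11 e^{t}}{12}\right)} is the standard form for the Geometric distribution.
Comparing with the known MGF formula identifies: Geometric(p=1/12), X = trial number of first success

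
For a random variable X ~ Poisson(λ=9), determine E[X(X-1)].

E[X(X-1)] = E[X² - X] = E[X²] - E[X]
E[X] = 9
E[X²] = Var(X) + (E[X])² = 9 + (9)² = 90
E[X(X-1)] = 90 - 9 = 81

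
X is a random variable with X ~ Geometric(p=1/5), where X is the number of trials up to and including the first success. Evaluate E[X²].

Using the identity E[X²] = Var(X) + (E[X])²:
E[X] = 5
Var(X) = 20
E[X²] = 20 + (5)²
= 45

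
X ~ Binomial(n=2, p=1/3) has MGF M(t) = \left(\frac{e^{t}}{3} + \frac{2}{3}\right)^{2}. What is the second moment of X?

To find E[X^2], compute M^(2)(0):
M^(1)(t) = \frac{2 \left(\frac{e^{t}}{3} + \frac{2}{3}\right) e^{t}}{3}
M^(2)(t) = \frac{2 \left(\frac{e^{t}}{3} + \frac{2}{3}\right) e^{t}}{3} + \frac{2 e^{2 t}}{9}
M^(2)(0) = \frac{8}{9}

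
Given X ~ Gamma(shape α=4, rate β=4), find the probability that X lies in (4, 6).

P(4 < X < 6) = ∫_{4}^{6} f(x) dx
where f(x) = \frac{128 x^{3} e^{- 4 x}}{3}
= \frac{-7851 + 2483 e^{8}}{3 e^{24}}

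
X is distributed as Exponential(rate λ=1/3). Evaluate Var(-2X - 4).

For X ~ Exponential(rate λ=1/3):
Var(X) = 9
Var(-2X - 4) = (-2)² × Var(X) = 4 × 9 = 36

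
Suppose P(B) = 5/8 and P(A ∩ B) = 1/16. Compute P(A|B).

P(A|B) = P(A ∩ B) / P(B)
= (1/16) / (5/8)
= 1/10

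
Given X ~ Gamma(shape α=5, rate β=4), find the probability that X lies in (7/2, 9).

P(7/2 < X < 9) = ∫_{7/2}^{9} f(x) dx
where f(x) = \frac{128 x^{4} e^{- 4 x}}{3}
= \frac{-78445 + 2171 e^{22}}{e^{36}}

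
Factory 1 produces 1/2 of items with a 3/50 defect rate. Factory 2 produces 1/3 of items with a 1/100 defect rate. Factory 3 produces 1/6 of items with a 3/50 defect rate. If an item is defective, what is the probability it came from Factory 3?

Using Bayes' theorem:
P(F1) = 1/2, P(D|F1) = 3/50
P(F2) = 1/3, P(D|F2) = 1/100
P(F3) = 1/6, P(D|F3) = 3/50
P(D) = P(D|F1)P(F1) + P(D|F2)P(F2) + P(D|F3)P(F3)
     = \frac{13}{300}
P(F3|D) = P(D|F3)P(F3) / P(D)
= \frac{3}{13}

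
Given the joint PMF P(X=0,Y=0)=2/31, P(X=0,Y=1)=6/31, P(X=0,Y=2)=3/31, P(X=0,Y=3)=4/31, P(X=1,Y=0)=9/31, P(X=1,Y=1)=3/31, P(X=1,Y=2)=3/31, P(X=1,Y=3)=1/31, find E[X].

First find marginal of X:
P(X=0) = 15/31
P(X=1) = 16/31
E[X] = 0 × 15/31 + 1 × 16/31 = 16/31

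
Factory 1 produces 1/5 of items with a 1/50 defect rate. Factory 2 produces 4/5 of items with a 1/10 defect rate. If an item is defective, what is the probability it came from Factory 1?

Using Bayes' theorem:
P(F1) = 1/5, P(D|F1) = 1/50
P(F2) = 4/5, P(D|F2) = 1/10
P(D) = P(D|F1)P(F1) + P(D|F2)P(F2)
     = \frac{21}{250}
P(F1|D) = P(D|F1)P(F1) / P(D)
= \frac{1}{21}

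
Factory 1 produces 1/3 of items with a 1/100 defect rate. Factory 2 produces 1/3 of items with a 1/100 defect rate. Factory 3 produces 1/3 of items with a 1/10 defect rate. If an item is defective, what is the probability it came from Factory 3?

Using Bayes' theorem:
P(F1) = 1/3, P(D|F1) = 1/100
P(F2) = 1/3, P(D|F2) = 1/100
P(F3) = 1/3, P(D|F3) = 1/10
P(D) = P(D|F1)P(F1) + P(D|F2)P(F2) + P(D|F3)P(F3)
     = \frac{1}{25}
P(F3|D) = P(D|F3)P(F3) / P(D)
= \frac{5}{6}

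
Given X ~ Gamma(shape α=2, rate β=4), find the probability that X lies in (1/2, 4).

P(1/2 < X < 4) = ∫_{1/2}^{4} f(x) dx
where f(x) = 16 x e^{- 4 x}
= \frac{-17 + 3 e^{14}}{e^{16}}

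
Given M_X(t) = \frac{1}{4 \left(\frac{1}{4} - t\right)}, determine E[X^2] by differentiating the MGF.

To find E[X^2], compute M^(2)(0):
M^(1)(t) = \frac{1}{4 \left(\frac{1}{4} - t\right)^{2}}
M^(2)(t) = \frac{1}{2 \left(\frac{1}{4} - t\right)^{3}}
M^(2)(0) = 32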